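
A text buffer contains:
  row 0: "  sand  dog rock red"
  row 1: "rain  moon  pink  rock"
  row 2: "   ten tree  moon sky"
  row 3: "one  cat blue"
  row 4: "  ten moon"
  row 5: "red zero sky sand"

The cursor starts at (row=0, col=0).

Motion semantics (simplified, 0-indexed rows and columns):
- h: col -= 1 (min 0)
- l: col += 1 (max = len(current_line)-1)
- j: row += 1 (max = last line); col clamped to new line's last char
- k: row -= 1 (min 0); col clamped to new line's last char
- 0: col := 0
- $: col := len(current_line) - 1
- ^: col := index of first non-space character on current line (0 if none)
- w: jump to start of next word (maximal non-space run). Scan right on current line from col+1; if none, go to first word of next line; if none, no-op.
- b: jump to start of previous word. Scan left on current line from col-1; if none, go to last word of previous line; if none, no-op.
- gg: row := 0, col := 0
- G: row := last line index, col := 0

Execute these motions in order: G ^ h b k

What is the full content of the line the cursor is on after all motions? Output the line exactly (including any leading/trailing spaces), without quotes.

After 1 (G): row=5 col=0 char='r'
After 2 (^): row=5 col=0 char='r'
After 3 (h): row=5 col=0 char='r'
After 4 (b): row=4 col=6 char='m'
After 5 (k): row=3 col=6 char='a'

Answer: one  cat blue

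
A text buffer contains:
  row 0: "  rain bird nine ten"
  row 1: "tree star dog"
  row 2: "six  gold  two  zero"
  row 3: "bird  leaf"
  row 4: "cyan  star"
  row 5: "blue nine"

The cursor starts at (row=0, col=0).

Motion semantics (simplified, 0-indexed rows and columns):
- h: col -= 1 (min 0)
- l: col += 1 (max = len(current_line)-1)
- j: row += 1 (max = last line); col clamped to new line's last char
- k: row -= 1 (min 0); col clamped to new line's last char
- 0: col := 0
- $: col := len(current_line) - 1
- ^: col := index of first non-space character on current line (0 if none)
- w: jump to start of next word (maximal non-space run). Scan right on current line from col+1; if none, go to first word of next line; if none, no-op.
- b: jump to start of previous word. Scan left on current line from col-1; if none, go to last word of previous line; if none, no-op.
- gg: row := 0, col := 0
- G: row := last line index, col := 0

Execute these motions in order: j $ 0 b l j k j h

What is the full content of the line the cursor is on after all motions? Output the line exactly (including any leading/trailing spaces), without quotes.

Answer: tree star dog

Derivation:
After 1 (j): row=1 col=0 char='t'
After 2 ($): row=1 col=12 char='g'
After 3 (0): row=1 col=0 char='t'
After 4 (b): row=0 col=17 char='t'
After 5 (l): row=0 col=18 char='e'
After 6 (j): row=1 col=12 char='g'
After 7 (k): row=0 col=12 char='n'
After 8 (j): row=1 col=12 char='g'
After 9 (h): row=1 col=11 char='o'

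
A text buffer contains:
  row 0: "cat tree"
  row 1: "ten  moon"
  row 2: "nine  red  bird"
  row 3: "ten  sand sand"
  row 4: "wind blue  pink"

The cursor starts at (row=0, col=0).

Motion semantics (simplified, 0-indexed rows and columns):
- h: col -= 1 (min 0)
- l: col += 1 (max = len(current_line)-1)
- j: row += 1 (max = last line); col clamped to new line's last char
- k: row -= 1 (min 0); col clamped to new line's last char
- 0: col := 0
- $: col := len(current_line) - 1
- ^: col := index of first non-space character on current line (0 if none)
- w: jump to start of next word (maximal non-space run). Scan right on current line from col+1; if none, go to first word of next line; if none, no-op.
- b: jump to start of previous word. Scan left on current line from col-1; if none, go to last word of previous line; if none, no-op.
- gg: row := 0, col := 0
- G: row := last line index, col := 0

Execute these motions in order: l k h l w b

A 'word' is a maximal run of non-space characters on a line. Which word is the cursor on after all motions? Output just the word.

Answer: cat

Derivation:
After 1 (l): row=0 col=1 char='a'
After 2 (k): row=0 col=1 char='a'
After 3 (h): row=0 col=0 char='c'
After 4 (l): row=0 col=1 char='a'
After 5 (w): row=0 col=4 char='t'
After 6 (b): row=0 col=0 char='c'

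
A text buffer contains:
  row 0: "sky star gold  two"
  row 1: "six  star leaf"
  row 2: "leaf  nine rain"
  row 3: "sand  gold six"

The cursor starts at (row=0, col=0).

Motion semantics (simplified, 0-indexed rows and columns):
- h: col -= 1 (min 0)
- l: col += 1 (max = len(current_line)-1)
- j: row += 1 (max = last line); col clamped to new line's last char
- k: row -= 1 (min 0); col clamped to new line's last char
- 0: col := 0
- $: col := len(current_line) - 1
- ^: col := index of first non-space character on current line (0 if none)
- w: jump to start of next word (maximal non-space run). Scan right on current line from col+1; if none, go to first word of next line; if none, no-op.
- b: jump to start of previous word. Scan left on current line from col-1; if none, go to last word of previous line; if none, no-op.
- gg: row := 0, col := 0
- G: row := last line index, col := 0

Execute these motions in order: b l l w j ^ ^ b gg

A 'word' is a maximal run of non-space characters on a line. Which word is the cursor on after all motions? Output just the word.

After 1 (b): row=0 col=0 char='s'
After 2 (l): row=0 col=1 char='k'
After 3 (l): row=0 col=2 char='y'
After 4 (w): row=0 col=4 char='s'
After 5 (j): row=1 col=4 char='_'
After 6 (^): row=1 col=0 char='s'
After 7 (^): row=1 col=0 char='s'
After 8 (b): row=0 col=15 char='t'
After 9 (gg): row=0 col=0 char='s'

Answer: sky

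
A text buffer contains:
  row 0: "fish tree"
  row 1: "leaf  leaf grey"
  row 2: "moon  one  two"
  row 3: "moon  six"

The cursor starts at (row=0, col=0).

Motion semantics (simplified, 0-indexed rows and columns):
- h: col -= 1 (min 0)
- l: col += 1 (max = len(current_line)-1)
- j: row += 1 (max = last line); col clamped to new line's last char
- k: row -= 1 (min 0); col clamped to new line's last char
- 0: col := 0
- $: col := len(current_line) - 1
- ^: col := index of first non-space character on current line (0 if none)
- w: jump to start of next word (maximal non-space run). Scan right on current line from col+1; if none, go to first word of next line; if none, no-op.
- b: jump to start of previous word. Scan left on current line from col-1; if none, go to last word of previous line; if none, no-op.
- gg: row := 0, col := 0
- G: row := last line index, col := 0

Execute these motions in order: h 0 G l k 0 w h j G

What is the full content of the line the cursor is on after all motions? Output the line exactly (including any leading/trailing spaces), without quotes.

Answer: moon  six

Derivation:
After 1 (h): row=0 col=0 char='f'
After 2 (0): row=0 col=0 char='f'
After 3 (G): row=3 col=0 char='m'
After 4 (l): row=3 col=1 char='o'
After 5 (k): row=2 col=1 char='o'
After 6 (0): row=2 col=0 char='m'
After 7 (w): row=2 col=6 char='o'
After 8 (h): row=2 col=5 char='_'
After 9 (j): row=3 col=5 char='_'
After 10 (G): row=3 col=0 char='m'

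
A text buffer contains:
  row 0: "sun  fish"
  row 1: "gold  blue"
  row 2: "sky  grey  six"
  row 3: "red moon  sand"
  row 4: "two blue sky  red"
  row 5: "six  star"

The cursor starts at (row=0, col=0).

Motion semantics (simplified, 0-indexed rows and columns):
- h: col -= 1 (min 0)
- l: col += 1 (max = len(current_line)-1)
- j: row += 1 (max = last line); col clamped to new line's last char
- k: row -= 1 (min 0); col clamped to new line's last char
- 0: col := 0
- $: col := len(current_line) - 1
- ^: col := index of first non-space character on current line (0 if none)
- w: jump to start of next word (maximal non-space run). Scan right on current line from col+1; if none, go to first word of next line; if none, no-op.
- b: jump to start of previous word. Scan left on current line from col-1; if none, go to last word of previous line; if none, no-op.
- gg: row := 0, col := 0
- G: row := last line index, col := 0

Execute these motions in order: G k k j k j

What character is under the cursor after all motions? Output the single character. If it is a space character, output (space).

After 1 (G): row=5 col=0 char='s'
After 2 (k): row=4 col=0 char='t'
After 3 (k): row=3 col=0 char='r'
After 4 (j): row=4 col=0 char='t'
After 5 (k): row=3 col=0 char='r'
After 6 (j): row=4 col=0 char='t'

Answer: t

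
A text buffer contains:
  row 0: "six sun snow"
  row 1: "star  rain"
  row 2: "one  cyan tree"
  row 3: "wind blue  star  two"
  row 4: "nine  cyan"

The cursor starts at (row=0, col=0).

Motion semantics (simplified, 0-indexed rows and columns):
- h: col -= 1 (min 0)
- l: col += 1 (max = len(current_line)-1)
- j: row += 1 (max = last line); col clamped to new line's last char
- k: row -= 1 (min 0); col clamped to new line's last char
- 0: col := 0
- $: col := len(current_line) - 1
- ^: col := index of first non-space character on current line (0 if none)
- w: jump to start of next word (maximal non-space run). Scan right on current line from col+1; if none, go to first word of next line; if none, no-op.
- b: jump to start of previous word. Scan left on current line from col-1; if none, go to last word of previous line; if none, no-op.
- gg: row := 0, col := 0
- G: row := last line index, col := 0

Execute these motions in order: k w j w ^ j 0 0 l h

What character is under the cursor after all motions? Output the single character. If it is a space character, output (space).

After 1 (k): row=0 col=0 char='s'
After 2 (w): row=0 col=4 char='s'
After 3 (j): row=1 col=4 char='_'
After 4 (w): row=1 col=6 char='r'
After 5 (^): row=1 col=0 char='s'
After 6 (j): row=2 col=0 char='o'
After 7 (0): row=2 col=0 char='o'
After 8 (0): row=2 col=0 char='o'
After 9 (l): row=2 col=1 char='n'
After 10 (h): row=2 col=0 char='o'

Answer: o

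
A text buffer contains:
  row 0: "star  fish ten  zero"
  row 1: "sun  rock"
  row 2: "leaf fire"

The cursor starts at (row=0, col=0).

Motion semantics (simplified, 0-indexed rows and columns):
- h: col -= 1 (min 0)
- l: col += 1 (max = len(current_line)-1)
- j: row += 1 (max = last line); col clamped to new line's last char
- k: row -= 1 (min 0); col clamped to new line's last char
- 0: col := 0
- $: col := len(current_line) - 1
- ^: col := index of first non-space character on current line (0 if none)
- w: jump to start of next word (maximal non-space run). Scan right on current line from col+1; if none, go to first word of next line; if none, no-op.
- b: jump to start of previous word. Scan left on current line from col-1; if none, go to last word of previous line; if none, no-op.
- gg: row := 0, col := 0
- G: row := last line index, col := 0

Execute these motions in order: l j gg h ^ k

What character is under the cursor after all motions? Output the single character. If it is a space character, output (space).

After 1 (l): row=0 col=1 char='t'
After 2 (j): row=1 col=1 char='u'
After 3 (gg): row=0 col=0 char='s'
After 4 (h): row=0 col=0 char='s'
After 5 (^): row=0 col=0 char='s'
After 6 (k): row=0 col=0 char='s'

Answer: s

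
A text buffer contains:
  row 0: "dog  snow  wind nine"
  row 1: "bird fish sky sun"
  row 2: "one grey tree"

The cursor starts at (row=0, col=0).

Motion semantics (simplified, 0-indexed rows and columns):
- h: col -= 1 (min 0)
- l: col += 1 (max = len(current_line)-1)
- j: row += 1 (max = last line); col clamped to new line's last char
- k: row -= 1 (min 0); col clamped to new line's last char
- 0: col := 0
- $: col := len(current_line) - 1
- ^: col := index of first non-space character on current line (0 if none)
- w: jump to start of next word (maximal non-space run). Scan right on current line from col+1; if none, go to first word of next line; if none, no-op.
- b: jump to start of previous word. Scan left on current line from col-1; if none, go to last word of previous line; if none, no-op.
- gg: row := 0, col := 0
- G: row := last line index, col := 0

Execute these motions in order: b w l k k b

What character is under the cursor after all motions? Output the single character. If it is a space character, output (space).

Answer: s

Derivation:
After 1 (b): row=0 col=0 char='d'
After 2 (w): row=0 col=5 char='s'
After 3 (l): row=0 col=6 char='n'
After 4 (k): row=0 col=6 char='n'
After 5 (k): row=0 col=6 char='n'
After 6 (b): row=0 col=5 char='s'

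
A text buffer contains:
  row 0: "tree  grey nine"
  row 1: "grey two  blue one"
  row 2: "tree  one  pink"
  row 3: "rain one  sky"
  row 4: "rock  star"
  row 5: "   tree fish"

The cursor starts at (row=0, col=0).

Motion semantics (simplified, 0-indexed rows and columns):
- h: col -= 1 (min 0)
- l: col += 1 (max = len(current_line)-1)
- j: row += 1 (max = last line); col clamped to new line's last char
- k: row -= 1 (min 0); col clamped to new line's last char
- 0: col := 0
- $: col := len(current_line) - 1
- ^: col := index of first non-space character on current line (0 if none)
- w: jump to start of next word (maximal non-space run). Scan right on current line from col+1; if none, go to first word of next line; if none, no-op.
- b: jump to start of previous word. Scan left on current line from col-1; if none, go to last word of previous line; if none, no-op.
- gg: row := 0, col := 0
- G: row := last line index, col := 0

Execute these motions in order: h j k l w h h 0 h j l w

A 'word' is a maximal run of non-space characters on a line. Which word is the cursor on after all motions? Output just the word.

After 1 (h): row=0 col=0 char='t'
After 2 (j): row=1 col=0 char='g'
After 3 (k): row=0 col=0 char='t'
After 4 (l): row=0 col=1 char='r'
After 5 (w): row=0 col=6 char='g'
After 6 (h): row=0 col=5 char='_'
After 7 (h): row=0 col=4 char='_'
After 8 (0): row=0 col=0 char='t'
After 9 (h): row=0 col=0 char='t'
After 10 (j): row=1 col=0 char='g'
After 11 (l): row=1 col=1 char='r'
After 12 (w): row=1 col=5 char='t'

Answer: two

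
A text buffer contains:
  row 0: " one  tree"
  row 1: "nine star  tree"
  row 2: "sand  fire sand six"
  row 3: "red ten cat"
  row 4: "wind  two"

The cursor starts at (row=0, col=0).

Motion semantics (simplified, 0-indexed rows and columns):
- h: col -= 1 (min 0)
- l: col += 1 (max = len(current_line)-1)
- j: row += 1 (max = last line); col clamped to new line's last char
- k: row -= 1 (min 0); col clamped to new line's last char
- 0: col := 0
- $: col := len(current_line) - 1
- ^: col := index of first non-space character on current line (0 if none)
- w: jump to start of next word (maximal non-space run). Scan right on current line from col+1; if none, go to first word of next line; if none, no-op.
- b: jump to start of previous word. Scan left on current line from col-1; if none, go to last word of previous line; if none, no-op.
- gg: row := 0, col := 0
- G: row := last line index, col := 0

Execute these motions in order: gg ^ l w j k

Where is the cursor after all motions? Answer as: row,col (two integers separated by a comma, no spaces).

After 1 (gg): row=0 col=0 char='_'
After 2 (^): row=0 col=1 char='o'
After 3 (l): row=0 col=2 char='n'
After 4 (w): row=0 col=6 char='t'
After 5 (j): row=1 col=6 char='t'
After 6 (k): row=0 col=6 char='t'

Answer: 0,6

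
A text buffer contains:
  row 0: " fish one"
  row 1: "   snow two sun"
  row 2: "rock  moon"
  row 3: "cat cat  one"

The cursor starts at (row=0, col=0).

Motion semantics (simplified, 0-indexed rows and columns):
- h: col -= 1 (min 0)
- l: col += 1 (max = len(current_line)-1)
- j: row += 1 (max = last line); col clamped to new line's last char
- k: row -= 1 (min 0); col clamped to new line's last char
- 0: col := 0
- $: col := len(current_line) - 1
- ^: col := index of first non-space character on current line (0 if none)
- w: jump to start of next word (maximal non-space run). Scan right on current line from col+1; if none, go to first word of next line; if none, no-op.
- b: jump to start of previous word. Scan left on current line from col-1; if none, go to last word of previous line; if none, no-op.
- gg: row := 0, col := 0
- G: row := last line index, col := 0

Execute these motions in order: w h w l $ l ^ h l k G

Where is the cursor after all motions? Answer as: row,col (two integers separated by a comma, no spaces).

After 1 (w): row=0 col=1 char='f'
After 2 (h): row=0 col=0 char='_'
After 3 (w): row=0 col=1 char='f'
After 4 (l): row=0 col=2 char='i'
After 5 ($): row=0 col=8 char='e'
After 6 (l): row=0 col=8 char='e'
After 7 (^): row=0 col=1 char='f'
After 8 (h): row=0 col=0 char='_'
After 9 (l): row=0 col=1 char='f'
After 10 (k): row=0 col=1 char='f'
After 11 (G): row=3 col=0 char='c'

Answer: 3,0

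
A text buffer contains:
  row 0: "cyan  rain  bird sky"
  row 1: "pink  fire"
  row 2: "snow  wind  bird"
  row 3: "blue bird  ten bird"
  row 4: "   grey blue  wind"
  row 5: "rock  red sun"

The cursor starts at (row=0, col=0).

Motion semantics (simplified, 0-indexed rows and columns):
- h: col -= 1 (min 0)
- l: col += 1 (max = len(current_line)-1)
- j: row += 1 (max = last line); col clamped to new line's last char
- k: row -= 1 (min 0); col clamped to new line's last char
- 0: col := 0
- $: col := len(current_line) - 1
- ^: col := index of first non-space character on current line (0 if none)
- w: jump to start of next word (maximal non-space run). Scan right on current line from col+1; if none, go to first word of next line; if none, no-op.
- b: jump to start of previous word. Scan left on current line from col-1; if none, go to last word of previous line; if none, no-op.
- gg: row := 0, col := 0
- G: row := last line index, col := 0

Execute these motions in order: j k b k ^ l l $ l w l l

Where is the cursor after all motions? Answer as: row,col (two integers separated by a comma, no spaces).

After 1 (j): row=1 col=0 char='p'
After 2 (k): row=0 col=0 char='c'
After 3 (b): row=0 col=0 char='c'
After 4 (k): row=0 col=0 char='c'
After 5 (^): row=0 col=0 char='c'
After 6 (l): row=0 col=1 char='y'
After 7 (l): row=0 col=2 char='a'
After 8 ($): row=0 col=19 char='y'
After 9 (l): row=0 col=19 char='y'
After 10 (w): row=1 col=0 char='p'
After 11 (l): row=1 col=1 char='i'
After 12 (l): row=1 col=2 char='n'

Answer: 1,2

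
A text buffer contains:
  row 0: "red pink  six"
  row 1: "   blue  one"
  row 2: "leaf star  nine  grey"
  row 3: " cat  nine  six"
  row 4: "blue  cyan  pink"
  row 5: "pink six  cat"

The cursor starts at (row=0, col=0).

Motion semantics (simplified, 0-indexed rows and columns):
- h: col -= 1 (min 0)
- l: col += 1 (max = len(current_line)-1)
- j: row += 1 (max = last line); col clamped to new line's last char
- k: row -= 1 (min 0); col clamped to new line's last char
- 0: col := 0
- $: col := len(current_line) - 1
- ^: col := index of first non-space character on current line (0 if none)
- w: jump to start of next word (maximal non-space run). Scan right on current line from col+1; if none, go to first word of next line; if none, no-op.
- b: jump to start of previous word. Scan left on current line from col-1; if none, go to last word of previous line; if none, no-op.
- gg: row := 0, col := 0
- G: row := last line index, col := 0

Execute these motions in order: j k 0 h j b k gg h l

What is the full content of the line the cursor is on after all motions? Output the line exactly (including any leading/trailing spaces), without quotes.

Answer: red pink  six

Derivation:
After 1 (j): row=1 col=0 char='_'
After 2 (k): row=0 col=0 char='r'
After 3 (0): row=0 col=0 char='r'
After 4 (h): row=0 col=0 char='r'
After 5 (j): row=1 col=0 char='_'
After 6 (b): row=0 col=10 char='s'
After 7 (k): row=0 col=10 char='s'
After 8 (gg): row=0 col=0 char='r'
After 9 (h): row=0 col=0 char='r'
After 10 (l): row=0 col=1 char='e'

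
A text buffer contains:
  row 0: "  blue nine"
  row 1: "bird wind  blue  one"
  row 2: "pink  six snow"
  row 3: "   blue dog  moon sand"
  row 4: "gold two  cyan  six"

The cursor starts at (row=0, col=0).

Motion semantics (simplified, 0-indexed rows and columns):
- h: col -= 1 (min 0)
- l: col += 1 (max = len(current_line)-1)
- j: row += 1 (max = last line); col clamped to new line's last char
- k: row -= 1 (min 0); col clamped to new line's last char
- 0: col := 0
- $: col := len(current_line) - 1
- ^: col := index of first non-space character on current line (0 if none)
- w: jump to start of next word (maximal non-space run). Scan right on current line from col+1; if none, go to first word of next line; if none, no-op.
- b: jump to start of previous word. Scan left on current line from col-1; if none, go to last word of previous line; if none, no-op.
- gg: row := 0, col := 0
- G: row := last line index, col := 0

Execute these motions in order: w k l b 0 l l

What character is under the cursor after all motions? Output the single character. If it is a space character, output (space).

After 1 (w): row=0 col=2 char='b'
After 2 (k): row=0 col=2 char='b'
After 3 (l): row=0 col=3 char='l'
After 4 (b): row=0 col=2 char='b'
After 5 (0): row=0 col=0 char='_'
After 6 (l): row=0 col=1 char='_'
After 7 (l): row=0 col=2 char='b'

Answer: b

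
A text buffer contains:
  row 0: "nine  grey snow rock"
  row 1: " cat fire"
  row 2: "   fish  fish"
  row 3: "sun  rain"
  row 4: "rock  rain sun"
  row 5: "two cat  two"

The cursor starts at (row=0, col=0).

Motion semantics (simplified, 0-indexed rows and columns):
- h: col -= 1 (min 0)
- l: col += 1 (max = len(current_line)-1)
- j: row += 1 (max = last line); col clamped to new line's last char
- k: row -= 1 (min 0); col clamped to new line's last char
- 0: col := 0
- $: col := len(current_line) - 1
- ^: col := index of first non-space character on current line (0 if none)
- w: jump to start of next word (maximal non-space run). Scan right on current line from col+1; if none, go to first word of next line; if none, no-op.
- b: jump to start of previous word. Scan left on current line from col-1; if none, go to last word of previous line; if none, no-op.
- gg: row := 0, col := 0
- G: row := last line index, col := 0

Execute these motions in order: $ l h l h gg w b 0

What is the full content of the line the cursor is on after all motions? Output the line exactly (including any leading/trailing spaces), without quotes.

Answer: nine  grey snow rock

Derivation:
After 1 ($): row=0 col=19 char='k'
After 2 (l): row=0 col=19 char='k'
After 3 (h): row=0 col=18 char='c'
After 4 (l): row=0 col=19 char='k'
After 5 (h): row=0 col=18 char='c'
After 6 (gg): row=0 col=0 char='n'
After 7 (w): row=0 col=6 char='g'
After 8 (b): row=0 col=0 char='n'
After 9 (0): row=0 col=0 char='n'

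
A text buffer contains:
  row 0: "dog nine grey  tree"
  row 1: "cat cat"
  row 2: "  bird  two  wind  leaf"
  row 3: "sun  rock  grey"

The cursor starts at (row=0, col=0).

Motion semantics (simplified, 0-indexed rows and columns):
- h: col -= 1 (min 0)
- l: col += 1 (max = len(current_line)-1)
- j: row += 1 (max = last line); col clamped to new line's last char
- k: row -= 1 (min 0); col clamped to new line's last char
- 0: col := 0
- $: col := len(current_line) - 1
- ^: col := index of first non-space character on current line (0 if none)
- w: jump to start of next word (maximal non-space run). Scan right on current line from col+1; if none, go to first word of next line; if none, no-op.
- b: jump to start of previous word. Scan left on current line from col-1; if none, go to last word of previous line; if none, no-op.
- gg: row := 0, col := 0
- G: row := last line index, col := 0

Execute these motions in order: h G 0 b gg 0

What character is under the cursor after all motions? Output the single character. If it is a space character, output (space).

After 1 (h): row=0 col=0 char='d'
After 2 (G): row=3 col=0 char='s'
After 3 (0): row=3 col=0 char='s'
After 4 (b): row=2 col=19 char='l'
After 5 (gg): row=0 col=0 char='d'
After 6 (0): row=0 col=0 char='d'

Answer: d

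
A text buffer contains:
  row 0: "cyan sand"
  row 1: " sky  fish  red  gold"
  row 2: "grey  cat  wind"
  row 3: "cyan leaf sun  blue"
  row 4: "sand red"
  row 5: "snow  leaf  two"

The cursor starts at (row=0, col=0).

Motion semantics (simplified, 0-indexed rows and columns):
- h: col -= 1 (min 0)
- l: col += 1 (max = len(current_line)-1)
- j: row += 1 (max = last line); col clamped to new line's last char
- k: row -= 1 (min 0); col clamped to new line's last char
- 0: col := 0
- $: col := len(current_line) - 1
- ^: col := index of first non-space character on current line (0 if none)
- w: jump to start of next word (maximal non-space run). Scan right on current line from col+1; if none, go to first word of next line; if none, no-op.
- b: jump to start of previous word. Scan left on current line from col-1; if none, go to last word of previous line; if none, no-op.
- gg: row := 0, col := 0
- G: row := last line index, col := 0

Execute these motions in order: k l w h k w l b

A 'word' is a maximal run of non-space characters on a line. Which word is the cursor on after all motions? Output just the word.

After 1 (k): row=0 col=0 char='c'
After 2 (l): row=0 col=1 char='y'
After 3 (w): row=0 col=5 char='s'
After 4 (h): row=0 col=4 char='_'
After 5 (k): row=0 col=4 char='_'
After 6 (w): row=0 col=5 char='s'
After 7 (l): row=0 col=6 char='a'
After 8 (b): row=0 col=5 char='s'

Answer: sand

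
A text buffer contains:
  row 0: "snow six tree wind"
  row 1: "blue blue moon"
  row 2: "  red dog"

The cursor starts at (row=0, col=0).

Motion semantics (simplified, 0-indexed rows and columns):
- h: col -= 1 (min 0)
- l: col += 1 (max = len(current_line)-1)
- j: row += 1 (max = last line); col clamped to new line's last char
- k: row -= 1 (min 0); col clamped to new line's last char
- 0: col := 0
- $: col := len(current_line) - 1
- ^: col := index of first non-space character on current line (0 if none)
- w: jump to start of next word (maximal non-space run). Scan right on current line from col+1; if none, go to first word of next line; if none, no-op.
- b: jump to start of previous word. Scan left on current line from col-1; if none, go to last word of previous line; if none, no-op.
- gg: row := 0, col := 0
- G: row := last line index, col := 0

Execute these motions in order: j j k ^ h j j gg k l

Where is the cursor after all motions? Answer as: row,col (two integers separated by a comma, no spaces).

Answer: 0,1

Derivation:
After 1 (j): row=1 col=0 char='b'
After 2 (j): row=2 col=0 char='_'
After 3 (k): row=1 col=0 char='b'
After 4 (^): row=1 col=0 char='b'
After 5 (h): row=1 col=0 char='b'
After 6 (j): row=2 col=0 char='_'
After 7 (j): row=2 col=0 char='_'
After 8 (gg): row=0 col=0 char='s'
After 9 (k): row=0 col=0 char='s'
After 10 (l): row=0 col=1 char='n'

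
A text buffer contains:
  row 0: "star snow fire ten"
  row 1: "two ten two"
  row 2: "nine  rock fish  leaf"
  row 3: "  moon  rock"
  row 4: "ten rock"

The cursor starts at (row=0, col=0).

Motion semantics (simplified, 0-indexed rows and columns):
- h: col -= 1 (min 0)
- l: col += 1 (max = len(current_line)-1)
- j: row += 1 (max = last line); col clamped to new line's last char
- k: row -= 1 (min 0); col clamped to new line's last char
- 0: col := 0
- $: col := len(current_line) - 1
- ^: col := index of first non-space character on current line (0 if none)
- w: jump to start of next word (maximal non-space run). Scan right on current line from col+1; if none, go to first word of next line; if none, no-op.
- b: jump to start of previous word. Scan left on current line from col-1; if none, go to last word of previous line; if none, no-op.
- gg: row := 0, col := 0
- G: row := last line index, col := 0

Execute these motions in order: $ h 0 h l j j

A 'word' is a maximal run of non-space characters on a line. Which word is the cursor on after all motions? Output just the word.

After 1 ($): row=0 col=17 char='n'
After 2 (h): row=0 col=16 char='e'
After 3 (0): row=0 col=0 char='s'
After 4 (h): row=0 col=0 char='s'
After 5 (l): row=0 col=1 char='t'
After 6 (j): row=1 col=1 char='w'
After 7 (j): row=2 col=1 char='i'

Answer: nine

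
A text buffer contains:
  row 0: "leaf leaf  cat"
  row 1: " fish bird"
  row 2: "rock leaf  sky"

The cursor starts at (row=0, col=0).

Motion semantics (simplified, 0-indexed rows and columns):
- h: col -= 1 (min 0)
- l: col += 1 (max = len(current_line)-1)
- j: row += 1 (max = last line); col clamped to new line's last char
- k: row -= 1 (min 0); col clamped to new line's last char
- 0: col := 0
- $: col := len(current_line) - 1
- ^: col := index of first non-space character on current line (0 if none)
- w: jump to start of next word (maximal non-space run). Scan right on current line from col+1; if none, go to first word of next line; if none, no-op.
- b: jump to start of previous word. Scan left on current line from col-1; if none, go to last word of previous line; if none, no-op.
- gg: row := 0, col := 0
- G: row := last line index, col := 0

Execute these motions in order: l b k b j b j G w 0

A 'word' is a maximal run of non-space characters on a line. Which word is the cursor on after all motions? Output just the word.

After 1 (l): row=0 col=1 char='e'
After 2 (b): row=0 col=0 char='l'
After 3 (k): row=0 col=0 char='l'
After 4 (b): row=0 col=0 char='l'
After 5 (j): row=1 col=0 char='_'
After 6 (b): row=0 col=11 char='c'
After 7 (j): row=1 col=9 char='d'
After 8 (G): row=2 col=0 char='r'
After 9 (w): row=2 col=5 char='l'
After 10 (0): row=2 col=0 char='r'

Answer: rock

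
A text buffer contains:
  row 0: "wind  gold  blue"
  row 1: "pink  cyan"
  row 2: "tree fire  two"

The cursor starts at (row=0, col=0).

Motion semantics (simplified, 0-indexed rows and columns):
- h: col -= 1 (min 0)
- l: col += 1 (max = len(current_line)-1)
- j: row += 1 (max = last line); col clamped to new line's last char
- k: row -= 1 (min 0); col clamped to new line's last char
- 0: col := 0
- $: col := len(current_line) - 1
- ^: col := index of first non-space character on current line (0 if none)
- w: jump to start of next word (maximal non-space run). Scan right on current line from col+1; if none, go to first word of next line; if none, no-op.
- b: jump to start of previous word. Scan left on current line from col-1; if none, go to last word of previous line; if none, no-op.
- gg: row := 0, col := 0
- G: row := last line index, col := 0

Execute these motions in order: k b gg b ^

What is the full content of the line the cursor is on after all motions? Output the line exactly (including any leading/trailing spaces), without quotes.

After 1 (k): row=0 col=0 char='w'
After 2 (b): row=0 col=0 char='w'
After 3 (gg): row=0 col=0 char='w'
After 4 (b): row=0 col=0 char='w'
After 5 (^): row=0 col=0 char='w'

Answer: wind  gold  blue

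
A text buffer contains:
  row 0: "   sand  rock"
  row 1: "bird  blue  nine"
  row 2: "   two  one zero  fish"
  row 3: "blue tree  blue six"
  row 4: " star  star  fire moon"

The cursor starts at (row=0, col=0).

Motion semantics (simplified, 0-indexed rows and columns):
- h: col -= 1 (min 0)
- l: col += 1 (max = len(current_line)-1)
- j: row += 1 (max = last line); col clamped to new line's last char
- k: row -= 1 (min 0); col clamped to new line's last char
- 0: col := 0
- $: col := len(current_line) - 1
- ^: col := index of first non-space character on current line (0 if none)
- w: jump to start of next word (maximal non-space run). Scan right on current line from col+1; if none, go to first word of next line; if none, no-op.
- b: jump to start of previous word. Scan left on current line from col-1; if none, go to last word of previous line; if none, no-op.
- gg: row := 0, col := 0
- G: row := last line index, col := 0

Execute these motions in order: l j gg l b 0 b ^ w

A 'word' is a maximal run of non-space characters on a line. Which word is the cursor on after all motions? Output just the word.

Answer: rock

Derivation:
After 1 (l): row=0 col=1 char='_'
After 2 (j): row=1 col=1 char='i'
After 3 (gg): row=0 col=0 char='_'
After 4 (l): row=0 col=1 char='_'
After 5 (b): row=0 col=1 char='_'
After 6 (0): row=0 col=0 char='_'
After 7 (b): row=0 col=0 char='_'
After 8 (^): row=0 col=3 char='s'
After 9 (w): row=0 col=9 char='r'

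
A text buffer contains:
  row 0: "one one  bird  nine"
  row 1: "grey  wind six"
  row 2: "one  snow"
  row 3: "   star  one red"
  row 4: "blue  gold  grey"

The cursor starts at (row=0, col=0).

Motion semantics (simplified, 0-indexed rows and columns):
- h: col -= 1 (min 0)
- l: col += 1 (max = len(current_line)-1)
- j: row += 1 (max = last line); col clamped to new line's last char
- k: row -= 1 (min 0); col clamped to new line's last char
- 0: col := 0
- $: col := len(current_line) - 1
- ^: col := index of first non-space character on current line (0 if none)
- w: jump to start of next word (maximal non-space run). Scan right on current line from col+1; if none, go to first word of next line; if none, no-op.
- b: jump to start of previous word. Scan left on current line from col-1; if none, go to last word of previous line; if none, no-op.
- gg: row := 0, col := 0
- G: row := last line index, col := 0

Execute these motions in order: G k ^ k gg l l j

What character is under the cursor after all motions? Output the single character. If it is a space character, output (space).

After 1 (G): row=4 col=0 char='b'
After 2 (k): row=3 col=0 char='_'
After 3 (^): row=3 col=3 char='s'
After 4 (k): row=2 col=3 char='_'
After 5 (gg): row=0 col=0 char='o'
After 6 (l): row=0 col=1 char='n'
After 7 (l): row=0 col=2 char='e'
After 8 (j): row=1 col=2 char='e'

Answer: e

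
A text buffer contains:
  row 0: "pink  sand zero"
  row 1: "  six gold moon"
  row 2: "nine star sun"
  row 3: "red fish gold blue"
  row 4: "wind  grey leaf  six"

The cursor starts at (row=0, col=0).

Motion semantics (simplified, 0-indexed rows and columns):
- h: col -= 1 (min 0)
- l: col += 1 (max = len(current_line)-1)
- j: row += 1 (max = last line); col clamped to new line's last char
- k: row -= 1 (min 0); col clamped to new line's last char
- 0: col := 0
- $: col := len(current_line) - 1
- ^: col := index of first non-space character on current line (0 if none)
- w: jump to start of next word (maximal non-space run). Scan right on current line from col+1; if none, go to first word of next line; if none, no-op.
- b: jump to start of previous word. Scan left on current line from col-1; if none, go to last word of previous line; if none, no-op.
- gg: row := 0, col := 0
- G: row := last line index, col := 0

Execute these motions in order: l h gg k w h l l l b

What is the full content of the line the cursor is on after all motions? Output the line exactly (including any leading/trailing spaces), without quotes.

After 1 (l): row=0 col=1 char='i'
After 2 (h): row=0 col=0 char='p'
After 3 (gg): row=0 col=0 char='p'
After 4 (k): row=0 col=0 char='p'
After 5 (w): row=0 col=6 char='s'
After 6 (h): row=0 col=5 char='_'
After 7 (l): row=0 col=6 char='s'
After 8 (l): row=0 col=7 char='a'
After 9 (l): row=0 col=8 char='n'
After 10 (b): row=0 col=6 char='s'

Answer: pink  sand zero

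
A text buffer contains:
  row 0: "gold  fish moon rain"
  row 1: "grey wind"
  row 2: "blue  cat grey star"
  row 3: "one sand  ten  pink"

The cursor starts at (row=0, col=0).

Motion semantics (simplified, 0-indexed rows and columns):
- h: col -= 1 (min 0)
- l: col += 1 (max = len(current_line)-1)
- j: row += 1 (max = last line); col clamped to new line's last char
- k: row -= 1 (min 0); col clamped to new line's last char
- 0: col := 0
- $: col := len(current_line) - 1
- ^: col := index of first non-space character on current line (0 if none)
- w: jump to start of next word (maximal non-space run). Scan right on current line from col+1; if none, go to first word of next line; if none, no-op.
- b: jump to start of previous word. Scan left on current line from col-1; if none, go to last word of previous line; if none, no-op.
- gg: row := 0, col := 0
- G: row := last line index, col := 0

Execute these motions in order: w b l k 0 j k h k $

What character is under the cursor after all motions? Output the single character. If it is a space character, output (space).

After 1 (w): row=0 col=6 char='f'
After 2 (b): row=0 col=0 char='g'
After 3 (l): row=0 col=1 char='o'
After 4 (k): row=0 col=1 char='o'
After 5 (0): row=0 col=0 char='g'
After 6 (j): row=1 col=0 char='g'
After 7 (k): row=0 col=0 char='g'
After 8 (h): row=0 col=0 char='g'
After 9 (k): row=0 col=0 char='g'
After 10 ($): row=0 col=19 char='n'

Answer: n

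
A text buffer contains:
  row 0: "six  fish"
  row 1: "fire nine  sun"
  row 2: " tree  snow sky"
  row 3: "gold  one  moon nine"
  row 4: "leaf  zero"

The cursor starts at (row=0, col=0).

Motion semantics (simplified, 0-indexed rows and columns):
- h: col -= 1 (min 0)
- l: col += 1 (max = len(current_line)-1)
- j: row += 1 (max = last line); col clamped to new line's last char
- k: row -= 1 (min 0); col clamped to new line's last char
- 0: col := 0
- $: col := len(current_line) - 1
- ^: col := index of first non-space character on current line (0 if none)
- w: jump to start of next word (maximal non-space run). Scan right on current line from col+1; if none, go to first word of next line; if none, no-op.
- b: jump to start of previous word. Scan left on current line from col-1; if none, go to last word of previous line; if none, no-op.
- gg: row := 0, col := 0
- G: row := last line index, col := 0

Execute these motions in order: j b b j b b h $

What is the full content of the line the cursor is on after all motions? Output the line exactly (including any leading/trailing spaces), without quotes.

After 1 (j): row=1 col=0 char='f'
After 2 (b): row=0 col=5 char='f'
After 3 (b): row=0 col=0 char='s'
After 4 (j): row=1 col=0 char='f'
After 5 (b): row=0 col=5 char='f'
After 6 (b): row=0 col=0 char='s'
After 7 (h): row=0 col=0 char='s'
After 8 ($): row=0 col=8 char='h'

Answer: six  fish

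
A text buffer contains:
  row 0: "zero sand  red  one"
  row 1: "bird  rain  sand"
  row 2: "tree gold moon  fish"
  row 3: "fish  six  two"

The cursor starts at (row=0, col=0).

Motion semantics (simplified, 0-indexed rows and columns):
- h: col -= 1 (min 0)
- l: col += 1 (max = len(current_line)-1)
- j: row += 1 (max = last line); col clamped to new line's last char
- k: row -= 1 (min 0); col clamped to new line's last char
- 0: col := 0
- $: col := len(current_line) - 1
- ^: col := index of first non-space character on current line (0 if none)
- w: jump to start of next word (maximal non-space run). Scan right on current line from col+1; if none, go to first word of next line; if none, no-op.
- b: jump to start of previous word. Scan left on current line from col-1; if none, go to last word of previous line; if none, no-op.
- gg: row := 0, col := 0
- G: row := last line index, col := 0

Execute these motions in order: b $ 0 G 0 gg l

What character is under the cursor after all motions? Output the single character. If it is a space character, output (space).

Answer: e

Derivation:
After 1 (b): row=0 col=0 char='z'
After 2 ($): row=0 col=18 char='e'
After 3 (0): row=0 col=0 char='z'
After 4 (G): row=3 col=0 char='f'
After 5 (0): row=3 col=0 char='f'
After 6 (gg): row=0 col=0 char='z'
After 7 (l): row=0 col=1 char='e'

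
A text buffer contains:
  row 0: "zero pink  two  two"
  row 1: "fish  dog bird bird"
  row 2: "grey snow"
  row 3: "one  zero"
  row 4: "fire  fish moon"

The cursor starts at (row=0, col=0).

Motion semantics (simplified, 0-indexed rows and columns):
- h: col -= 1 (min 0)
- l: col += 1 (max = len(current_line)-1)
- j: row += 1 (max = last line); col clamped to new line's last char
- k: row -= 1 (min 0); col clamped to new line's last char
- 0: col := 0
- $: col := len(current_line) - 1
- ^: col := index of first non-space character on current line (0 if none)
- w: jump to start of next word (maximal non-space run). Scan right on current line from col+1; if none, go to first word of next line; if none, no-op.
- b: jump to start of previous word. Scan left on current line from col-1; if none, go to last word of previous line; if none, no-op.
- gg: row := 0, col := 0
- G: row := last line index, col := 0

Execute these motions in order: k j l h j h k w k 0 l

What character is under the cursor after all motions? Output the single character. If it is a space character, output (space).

After 1 (k): row=0 col=0 char='z'
After 2 (j): row=1 col=0 char='f'
After 3 (l): row=1 col=1 char='i'
After 4 (h): row=1 col=0 char='f'
After 5 (j): row=2 col=0 char='g'
After 6 (h): row=2 col=0 char='g'
After 7 (k): row=1 col=0 char='f'
After 8 (w): row=1 col=6 char='d'
After 9 (k): row=0 col=6 char='i'
After 10 (0): row=0 col=0 char='z'
After 11 (l): row=0 col=1 char='e'

Answer: e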